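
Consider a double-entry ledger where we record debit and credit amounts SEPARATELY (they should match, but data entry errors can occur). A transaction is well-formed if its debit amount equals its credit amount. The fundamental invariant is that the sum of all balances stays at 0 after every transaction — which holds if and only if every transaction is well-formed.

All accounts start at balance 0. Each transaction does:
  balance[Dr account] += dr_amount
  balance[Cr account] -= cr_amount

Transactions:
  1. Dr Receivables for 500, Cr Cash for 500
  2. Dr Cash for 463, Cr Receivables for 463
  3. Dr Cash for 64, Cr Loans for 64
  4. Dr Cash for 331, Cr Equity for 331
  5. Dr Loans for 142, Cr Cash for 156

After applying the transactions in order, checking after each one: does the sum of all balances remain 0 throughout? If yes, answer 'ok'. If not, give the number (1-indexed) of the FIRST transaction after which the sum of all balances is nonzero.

Answer: 5

Derivation:
After txn 1: dr=500 cr=500 sum_balances=0
After txn 2: dr=463 cr=463 sum_balances=0
After txn 3: dr=64 cr=64 sum_balances=0
After txn 4: dr=331 cr=331 sum_balances=0
After txn 5: dr=142 cr=156 sum_balances=-14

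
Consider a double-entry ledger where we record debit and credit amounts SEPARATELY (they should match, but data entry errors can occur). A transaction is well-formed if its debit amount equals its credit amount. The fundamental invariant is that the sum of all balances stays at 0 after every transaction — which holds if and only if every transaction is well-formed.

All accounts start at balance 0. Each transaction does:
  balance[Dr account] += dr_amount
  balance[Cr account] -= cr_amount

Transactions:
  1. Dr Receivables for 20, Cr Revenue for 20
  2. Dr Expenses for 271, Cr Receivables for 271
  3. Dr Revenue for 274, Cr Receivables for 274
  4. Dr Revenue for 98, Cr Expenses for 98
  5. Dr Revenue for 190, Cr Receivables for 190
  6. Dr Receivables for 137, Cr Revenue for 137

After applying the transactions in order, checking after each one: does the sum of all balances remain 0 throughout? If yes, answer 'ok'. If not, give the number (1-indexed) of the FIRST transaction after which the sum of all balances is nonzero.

Answer: ok

Derivation:
After txn 1: dr=20 cr=20 sum_balances=0
After txn 2: dr=271 cr=271 sum_balances=0
After txn 3: dr=274 cr=274 sum_balances=0
After txn 4: dr=98 cr=98 sum_balances=0
After txn 5: dr=190 cr=190 sum_balances=0
After txn 6: dr=137 cr=137 sum_balances=0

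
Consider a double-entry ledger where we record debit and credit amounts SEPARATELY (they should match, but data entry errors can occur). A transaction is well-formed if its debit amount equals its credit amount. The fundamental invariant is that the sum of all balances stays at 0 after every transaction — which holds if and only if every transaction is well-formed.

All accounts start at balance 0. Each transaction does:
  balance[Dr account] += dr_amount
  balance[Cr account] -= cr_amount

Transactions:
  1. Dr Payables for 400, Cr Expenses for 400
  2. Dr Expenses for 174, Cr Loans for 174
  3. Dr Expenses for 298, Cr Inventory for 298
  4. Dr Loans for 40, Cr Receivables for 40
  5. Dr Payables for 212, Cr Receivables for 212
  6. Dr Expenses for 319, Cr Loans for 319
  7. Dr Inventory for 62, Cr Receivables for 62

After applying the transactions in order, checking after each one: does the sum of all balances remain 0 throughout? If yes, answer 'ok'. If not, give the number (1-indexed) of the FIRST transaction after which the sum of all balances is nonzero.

After txn 1: dr=400 cr=400 sum_balances=0
After txn 2: dr=174 cr=174 sum_balances=0
After txn 3: dr=298 cr=298 sum_balances=0
After txn 4: dr=40 cr=40 sum_balances=0
After txn 5: dr=212 cr=212 sum_balances=0
After txn 6: dr=319 cr=319 sum_balances=0
After txn 7: dr=62 cr=62 sum_balances=0

Answer: ok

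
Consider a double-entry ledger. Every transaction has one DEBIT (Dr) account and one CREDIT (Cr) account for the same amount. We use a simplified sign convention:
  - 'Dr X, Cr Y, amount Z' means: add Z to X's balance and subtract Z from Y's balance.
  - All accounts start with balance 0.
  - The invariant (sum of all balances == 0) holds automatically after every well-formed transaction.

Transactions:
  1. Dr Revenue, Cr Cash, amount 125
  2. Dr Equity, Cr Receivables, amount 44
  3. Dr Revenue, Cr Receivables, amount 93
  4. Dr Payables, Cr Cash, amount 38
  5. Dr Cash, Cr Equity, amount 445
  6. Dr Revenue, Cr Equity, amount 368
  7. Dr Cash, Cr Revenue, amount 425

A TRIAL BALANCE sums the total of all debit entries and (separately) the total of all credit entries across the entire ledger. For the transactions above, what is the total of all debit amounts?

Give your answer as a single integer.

Answer: 1538

Derivation:
Txn 1: debit+=125
Txn 2: debit+=44
Txn 3: debit+=93
Txn 4: debit+=38
Txn 5: debit+=445
Txn 6: debit+=368
Txn 7: debit+=425
Total debits = 1538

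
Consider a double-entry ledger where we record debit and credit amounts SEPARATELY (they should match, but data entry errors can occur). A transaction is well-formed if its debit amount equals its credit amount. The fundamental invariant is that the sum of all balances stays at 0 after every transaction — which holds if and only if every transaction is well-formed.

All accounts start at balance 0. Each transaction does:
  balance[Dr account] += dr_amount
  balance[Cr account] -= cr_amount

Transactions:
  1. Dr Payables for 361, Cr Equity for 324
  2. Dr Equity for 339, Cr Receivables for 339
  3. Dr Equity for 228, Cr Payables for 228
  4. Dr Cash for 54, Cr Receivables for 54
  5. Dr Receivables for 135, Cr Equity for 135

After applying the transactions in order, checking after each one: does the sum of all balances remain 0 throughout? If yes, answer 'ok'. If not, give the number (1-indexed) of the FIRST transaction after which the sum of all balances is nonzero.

Answer: 1

Derivation:
After txn 1: dr=361 cr=324 sum_balances=37
After txn 2: dr=339 cr=339 sum_balances=37
After txn 3: dr=228 cr=228 sum_balances=37
After txn 4: dr=54 cr=54 sum_balances=37
After txn 5: dr=135 cr=135 sum_balances=37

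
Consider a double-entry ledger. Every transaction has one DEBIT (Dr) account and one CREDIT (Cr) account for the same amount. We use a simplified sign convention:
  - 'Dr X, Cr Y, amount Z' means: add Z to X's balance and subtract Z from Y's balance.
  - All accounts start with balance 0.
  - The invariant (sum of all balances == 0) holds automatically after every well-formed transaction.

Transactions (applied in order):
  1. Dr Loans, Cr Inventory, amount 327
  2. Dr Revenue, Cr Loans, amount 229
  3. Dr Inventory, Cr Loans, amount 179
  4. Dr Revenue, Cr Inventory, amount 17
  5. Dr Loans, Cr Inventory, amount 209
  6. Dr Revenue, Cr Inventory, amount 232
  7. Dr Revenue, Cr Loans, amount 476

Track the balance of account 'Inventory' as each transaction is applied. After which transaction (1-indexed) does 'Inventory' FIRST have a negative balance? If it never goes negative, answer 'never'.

Answer: 1

Derivation:
After txn 1: Inventory=-327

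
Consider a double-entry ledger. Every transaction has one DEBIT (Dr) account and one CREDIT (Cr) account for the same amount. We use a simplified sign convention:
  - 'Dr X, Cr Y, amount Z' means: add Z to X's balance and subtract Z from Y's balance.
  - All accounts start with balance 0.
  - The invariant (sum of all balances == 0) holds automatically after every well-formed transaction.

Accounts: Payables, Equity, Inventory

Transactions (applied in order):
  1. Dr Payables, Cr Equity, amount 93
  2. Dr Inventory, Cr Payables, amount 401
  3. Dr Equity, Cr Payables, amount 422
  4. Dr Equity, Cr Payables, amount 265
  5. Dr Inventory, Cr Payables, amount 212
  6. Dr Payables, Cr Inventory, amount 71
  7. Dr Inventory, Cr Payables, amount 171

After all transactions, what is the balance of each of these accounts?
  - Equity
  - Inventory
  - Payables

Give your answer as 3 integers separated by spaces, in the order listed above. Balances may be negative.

After txn 1 (Dr Payables, Cr Equity, amount 93): Equity=-93 Payables=93
After txn 2 (Dr Inventory, Cr Payables, amount 401): Equity=-93 Inventory=401 Payables=-308
After txn 3 (Dr Equity, Cr Payables, amount 422): Equity=329 Inventory=401 Payables=-730
After txn 4 (Dr Equity, Cr Payables, amount 265): Equity=594 Inventory=401 Payables=-995
After txn 5 (Dr Inventory, Cr Payables, amount 212): Equity=594 Inventory=613 Payables=-1207
After txn 6 (Dr Payables, Cr Inventory, amount 71): Equity=594 Inventory=542 Payables=-1136
After txn 7 (Dr Inventory, Cr Payables, amount 171): Equity=594 Inventory=713 Payables=-1307

Answer: 594 713 -1307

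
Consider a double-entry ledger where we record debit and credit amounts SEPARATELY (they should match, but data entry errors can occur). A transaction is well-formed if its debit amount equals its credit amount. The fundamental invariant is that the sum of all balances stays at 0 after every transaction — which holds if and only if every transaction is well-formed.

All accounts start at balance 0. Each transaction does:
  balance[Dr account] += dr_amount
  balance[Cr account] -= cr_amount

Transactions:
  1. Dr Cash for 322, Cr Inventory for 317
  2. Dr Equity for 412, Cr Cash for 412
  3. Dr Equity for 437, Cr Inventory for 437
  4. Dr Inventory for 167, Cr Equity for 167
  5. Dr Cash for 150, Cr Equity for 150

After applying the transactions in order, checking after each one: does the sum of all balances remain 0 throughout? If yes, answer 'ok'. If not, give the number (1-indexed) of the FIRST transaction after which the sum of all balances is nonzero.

Answer: 1

Derivation:
After txn 1: dr=322 cr=317 sum_balances=5
After txn 2: dr=412 cr=412 sum_balances=5
After txn 3: dr=437 cr=437 sum_balances=5
After txn 4: dr=167 cr=167 sum_balances=5
After txn 5: dr=150 cr=150 sum_balances=5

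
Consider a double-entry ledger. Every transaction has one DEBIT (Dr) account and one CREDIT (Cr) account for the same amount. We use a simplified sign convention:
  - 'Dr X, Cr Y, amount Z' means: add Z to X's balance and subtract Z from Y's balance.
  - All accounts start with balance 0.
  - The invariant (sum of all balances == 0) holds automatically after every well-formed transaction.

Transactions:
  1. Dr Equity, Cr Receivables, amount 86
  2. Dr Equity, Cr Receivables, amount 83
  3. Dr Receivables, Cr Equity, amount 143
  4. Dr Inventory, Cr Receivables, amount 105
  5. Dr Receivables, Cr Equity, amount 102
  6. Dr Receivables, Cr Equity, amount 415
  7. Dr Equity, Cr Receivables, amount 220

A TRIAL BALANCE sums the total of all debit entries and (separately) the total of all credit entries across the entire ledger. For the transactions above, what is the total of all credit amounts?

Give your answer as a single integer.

Answer: 1154

Derivation:
Txn 1: credit+=86
Txn 2: credit+=83
Txn 3: credit+=143
Txn 4: credit+=105
Txn 5: credit+=102
Txn 6: credit+=415
Txn 7: credit+=220
Total credits = 1154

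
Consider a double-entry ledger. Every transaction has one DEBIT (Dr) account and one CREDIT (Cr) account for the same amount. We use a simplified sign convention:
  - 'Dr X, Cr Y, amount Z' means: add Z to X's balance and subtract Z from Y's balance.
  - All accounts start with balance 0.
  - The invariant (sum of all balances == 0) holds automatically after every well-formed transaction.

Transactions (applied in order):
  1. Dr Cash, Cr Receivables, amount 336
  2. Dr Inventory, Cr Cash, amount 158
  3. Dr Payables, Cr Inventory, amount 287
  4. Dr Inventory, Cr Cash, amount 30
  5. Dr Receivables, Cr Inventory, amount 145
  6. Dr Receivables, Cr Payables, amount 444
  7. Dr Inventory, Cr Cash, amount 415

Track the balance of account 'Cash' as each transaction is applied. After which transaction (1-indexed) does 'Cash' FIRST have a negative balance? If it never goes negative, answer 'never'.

After txn 1: Cash=336
After txn 2: Cash=178
After txn 3: Cash=178
After txn 4: Cash=148
After txn 5: Cash=148
After txn 6: Cash=148
After txn 7: Cash=-267

Answer: 7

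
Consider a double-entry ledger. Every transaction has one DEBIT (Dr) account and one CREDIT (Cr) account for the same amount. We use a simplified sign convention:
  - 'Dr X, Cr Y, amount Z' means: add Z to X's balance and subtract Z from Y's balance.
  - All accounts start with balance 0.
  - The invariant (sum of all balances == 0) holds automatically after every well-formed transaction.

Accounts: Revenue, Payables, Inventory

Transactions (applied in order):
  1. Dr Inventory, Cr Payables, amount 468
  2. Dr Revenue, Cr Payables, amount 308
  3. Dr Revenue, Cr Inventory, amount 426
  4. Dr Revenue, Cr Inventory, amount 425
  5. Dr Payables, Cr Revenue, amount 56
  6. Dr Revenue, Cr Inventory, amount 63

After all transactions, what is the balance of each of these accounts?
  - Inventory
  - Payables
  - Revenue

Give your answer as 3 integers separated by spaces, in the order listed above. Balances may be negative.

After txn 1 (Dr Inventory, Cr Payables, amount 468): Inventory=468 Payables=-468
After txn 2 (Dr Revenue, Cr Payables, amount 308): Inventory=468 Payables=-776 Revenue=308
After txn 3 (Dr Revenue, Cr Inventory, amount 426): Inventory=42 Payables=-776 Revenue=734
After txn 4 (Dr Revenue, Cr Inventory, amount 425): Inventory=-383 Payables=-776 Revenue=1159
After txn 5 (Dr Payables, Cr Revenue, amount 56): Inventory=-383 Payables=-720 Revenue=1103
After txn 6 (Dr Revenue, Cr Inventory, amount 63): Inventory=-446 Payables=-720 Revenue=1166

Answer: -446 -720 1166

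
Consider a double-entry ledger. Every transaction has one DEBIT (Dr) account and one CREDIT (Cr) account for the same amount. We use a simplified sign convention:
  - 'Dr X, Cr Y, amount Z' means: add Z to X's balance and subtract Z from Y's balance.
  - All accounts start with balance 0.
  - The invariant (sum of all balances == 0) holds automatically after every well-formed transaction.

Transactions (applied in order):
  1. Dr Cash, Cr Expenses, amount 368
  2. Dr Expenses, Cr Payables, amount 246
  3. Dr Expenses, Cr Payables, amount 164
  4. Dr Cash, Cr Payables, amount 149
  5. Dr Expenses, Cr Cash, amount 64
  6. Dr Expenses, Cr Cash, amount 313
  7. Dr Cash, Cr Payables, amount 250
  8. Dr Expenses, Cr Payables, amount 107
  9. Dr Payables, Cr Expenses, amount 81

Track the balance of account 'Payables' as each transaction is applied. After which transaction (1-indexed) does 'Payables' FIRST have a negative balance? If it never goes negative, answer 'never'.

Answer: 2

Derivation:
After txn 1: Payables=0
After txn 2: Payables=-246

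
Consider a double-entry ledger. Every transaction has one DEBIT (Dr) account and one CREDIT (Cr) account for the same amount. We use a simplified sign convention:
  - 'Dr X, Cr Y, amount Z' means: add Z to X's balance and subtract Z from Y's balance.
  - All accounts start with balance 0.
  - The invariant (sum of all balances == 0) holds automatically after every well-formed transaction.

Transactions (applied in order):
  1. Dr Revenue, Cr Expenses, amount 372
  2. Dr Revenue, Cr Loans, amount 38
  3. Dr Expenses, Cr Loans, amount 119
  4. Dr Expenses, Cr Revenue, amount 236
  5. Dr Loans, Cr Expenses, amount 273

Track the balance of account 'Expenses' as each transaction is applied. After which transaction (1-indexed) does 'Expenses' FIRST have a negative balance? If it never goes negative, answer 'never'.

After txn 1: Expenses=-372

Answer: 1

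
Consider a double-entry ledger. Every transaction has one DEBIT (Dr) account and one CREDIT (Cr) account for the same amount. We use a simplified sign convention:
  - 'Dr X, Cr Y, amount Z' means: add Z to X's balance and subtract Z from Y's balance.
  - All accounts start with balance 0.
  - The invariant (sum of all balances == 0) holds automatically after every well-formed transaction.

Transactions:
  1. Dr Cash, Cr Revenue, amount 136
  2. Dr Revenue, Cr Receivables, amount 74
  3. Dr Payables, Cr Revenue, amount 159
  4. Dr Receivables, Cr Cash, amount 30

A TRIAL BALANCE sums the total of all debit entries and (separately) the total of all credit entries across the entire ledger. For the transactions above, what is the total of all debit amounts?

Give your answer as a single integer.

Txn 1: debit+=136
Txn 2: debit+=74
Txn 3: debit+=159
Txn 4: debit+=30
Total debits = 399

Answer: 399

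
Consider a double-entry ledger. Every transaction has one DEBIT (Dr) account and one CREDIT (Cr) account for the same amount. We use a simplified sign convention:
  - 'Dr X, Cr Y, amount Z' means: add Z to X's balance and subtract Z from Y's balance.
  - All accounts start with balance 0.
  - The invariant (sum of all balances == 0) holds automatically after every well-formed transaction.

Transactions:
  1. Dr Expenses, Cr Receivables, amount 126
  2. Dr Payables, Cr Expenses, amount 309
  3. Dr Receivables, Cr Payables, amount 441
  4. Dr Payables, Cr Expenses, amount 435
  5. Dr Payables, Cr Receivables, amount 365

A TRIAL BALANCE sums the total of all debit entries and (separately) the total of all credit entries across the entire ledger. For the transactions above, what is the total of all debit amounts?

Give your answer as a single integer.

Answer: 1676

Derivation:
Txn 1: debit+=126
Txn 2: debit+=309
Txn 3: debit+=441
Txn 4: debit+=435
Txn 5: debit+=365
Total debits = 1676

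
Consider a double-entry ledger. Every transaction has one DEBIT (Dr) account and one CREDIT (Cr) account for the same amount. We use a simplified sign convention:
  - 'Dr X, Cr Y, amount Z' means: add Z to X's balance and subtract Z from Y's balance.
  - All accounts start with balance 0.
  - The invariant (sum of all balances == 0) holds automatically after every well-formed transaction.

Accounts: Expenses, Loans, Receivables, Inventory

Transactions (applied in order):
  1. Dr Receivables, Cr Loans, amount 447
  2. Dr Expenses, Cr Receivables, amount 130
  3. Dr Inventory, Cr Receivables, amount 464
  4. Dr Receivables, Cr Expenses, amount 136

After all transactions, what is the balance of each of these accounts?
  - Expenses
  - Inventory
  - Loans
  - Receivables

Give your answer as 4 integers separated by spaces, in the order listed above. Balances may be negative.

After txn 1 (Dr Receivables, Cr Loans, amount 447): Loans=-447 Receivables=447
After txn 2 (Dr Expenses, Cr Receivables, amount 130): Expenses=130 Loans=-447 Receivables=317
After txn 3 (Dr Inventory, Cr Receivables, amount 464): Expenses=130 Inventory=464 Loans=-447 Receivables=-147
After txn 4 (Dr Receivables, Cr Expenses, amount 136): Expenses=-6 Inventory=464 Loans=-447 Receivables=-11

Answer: -6 464 -447 -11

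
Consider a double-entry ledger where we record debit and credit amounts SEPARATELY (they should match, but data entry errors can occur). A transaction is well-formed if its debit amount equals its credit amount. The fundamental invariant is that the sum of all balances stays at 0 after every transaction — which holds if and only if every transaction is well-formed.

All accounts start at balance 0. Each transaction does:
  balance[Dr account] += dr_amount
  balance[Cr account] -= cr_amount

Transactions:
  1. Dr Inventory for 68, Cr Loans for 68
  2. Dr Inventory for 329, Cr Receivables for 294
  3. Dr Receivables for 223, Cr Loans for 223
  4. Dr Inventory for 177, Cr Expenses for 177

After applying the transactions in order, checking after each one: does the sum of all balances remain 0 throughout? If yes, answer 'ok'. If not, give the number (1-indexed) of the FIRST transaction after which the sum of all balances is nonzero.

Answer: 2

Derivation:
After txn 1: dr=68 cr=68 sum_balances=0
After txn 2: dr=329 cr=294 sum_balances=35
After txn 3: dr=223 cr=223 sum_balances=35
After txn 4: dr=177 cr=177 sum_balances=35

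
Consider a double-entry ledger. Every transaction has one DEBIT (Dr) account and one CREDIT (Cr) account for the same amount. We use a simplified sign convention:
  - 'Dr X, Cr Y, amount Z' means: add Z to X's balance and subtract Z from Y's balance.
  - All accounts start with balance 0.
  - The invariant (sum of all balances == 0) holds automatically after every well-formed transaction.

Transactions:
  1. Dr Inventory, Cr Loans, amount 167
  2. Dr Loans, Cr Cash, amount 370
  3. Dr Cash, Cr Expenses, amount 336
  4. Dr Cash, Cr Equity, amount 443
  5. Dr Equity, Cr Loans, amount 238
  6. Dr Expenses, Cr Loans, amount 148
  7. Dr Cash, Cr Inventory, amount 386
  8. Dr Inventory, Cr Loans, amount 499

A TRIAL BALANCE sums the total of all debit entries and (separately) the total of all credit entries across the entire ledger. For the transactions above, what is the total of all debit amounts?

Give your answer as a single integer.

Txn 1: debit+=167
Txn 2: debit+=370
Txn 3: debit+=336
Txn 4: debit+=443
Txn 5: debit+=238
Txn 6: debit+=148
Txn 7: debit+=386
Txn 8: debit+=499
Total debits = 2587

Answer: 2587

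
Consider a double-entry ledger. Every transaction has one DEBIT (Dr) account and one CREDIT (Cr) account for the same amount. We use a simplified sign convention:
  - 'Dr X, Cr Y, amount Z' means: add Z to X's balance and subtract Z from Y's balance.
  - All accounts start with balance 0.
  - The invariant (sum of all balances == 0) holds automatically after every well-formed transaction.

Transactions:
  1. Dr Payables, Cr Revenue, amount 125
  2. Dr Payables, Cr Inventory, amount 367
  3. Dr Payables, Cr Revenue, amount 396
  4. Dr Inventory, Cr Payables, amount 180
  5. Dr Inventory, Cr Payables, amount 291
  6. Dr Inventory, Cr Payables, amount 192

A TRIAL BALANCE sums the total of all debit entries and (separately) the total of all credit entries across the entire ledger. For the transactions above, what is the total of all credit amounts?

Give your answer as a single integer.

Answer: 1551

Derivation:
Txn 1: credit+=125
Txn 2: credit+=367
Txn 3: credit+=396
Txn 4: credit+=180
Txn 5: credit+=291
Txn 6: credit+=192
Total credits = 1551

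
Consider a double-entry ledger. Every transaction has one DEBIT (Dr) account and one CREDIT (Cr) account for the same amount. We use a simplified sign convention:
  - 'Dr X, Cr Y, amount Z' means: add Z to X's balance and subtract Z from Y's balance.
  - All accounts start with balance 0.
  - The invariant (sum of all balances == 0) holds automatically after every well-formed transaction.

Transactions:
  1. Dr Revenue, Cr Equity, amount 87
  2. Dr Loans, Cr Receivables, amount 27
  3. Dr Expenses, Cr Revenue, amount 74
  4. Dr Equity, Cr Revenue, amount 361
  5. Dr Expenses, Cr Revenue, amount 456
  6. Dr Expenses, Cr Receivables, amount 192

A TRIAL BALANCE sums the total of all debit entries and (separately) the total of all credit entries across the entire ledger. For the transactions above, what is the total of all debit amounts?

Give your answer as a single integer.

Answer: 1197

Derivation:
Txn 1: debit+=87
Txn 2: debit+=27
Txn 3: debit+=74
Txn 4: debit+=361
Txn 5: debit+=456
Txn 6: debit+=192
Total debits = 1197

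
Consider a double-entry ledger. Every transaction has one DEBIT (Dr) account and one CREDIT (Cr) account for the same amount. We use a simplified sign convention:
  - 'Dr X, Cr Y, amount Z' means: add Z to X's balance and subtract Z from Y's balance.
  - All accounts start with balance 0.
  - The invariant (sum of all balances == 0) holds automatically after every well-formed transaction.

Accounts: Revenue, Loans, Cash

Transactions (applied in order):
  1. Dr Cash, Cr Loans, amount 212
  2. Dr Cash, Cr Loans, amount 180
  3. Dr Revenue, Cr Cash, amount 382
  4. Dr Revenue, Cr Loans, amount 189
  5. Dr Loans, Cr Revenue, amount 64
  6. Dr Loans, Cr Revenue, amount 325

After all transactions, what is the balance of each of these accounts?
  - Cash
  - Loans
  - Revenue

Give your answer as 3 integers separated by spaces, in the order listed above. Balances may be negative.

Answer: 10 -192 182

Derivation:
After txn 1 (Dr Cash, Cr Loans, amount 212): Cash=212 Loans=-212
After txn 2 (Dr Cash, Cr Loans, amount 180): Cash=392 Loans=-392
After txn 3 (Dr Revenue, Cr Cash, amount 382): Cash=10 Loans=-392 Revenue=382
After txn 4 (Dr Revenue, Cr Loans, amount 189): Cash=10 Loans=-581 Revenue=571
After txn 5 (Dr Loans, Cr Revenue, amount 64): Cash=10 Loans=-517 Revenue=507
After txn 6 (Dr Loans, Cr Revenue, amount 325): Cash=10 Loans=-192 Revenue=182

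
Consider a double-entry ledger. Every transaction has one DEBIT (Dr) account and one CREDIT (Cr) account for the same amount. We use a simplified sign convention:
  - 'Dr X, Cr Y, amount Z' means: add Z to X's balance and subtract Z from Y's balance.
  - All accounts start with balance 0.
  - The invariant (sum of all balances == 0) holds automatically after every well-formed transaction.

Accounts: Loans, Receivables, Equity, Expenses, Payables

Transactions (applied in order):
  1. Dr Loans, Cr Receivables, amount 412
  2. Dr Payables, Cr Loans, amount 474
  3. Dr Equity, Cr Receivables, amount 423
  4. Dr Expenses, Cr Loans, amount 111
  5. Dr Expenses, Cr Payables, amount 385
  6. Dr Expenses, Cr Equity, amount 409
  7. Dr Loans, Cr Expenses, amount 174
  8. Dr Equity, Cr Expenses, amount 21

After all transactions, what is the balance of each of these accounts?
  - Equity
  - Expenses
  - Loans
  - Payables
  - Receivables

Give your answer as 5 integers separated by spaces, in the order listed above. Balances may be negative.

Answer: 35 710 1 89 -835

Derivation:
After txn 1 (Dr Loans, Cr Receivables, amount 412): Loans=412 Receivables=-412
After txn 2 (Dr Payables, Cr Loans, amount 474): Loans=-62 Payables=474 Receivables=-412
After txn 3 (Dr Equity, Cr Receivables, amount 423): Equity=423 Loans=-62 Payables=474 Receivables=-835
After txn 4 (Dr Expenses, Cr Loans, amount 111): Equity=423 Expenses=111 Loans=-173 Payables=474 Receivables=-835
After txn 5 (Dr Expenses, Cr Payables, amount 385): Equity=423 Expenses=496 Loans=-173 Payables=89 Receivables=-835
After txn 6 (Dr Expenses, Cr Equity, amount 409): Equity=14 Expenses=905 Loans=-173 Payables=89 Receivables=-835
After txn 7 (Dr Loans, Cr Expenses, amount 174): Equity=14 Expenses=731 Loans=1 Payables=89 Receivables=-835
After txn 8 (Dr Equity, Cr Expenses, amount 21): Equity=35 Expenses=710 Loans=1 Payables=89 Receivables=-835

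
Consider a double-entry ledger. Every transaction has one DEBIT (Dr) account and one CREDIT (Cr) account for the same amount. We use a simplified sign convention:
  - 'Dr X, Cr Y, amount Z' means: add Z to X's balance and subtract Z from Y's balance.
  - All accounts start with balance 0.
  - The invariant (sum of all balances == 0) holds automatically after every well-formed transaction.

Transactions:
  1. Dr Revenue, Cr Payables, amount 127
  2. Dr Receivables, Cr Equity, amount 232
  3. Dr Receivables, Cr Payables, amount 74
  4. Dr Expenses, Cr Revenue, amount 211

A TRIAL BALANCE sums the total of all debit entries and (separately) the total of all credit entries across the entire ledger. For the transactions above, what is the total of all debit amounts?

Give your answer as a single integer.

Answer: 644

Derivation:
Txn 1: debit+=127
Txn 2: debit+=232
Txn 3: debit+=74
Txn 4: debit+=211
Total debits = 644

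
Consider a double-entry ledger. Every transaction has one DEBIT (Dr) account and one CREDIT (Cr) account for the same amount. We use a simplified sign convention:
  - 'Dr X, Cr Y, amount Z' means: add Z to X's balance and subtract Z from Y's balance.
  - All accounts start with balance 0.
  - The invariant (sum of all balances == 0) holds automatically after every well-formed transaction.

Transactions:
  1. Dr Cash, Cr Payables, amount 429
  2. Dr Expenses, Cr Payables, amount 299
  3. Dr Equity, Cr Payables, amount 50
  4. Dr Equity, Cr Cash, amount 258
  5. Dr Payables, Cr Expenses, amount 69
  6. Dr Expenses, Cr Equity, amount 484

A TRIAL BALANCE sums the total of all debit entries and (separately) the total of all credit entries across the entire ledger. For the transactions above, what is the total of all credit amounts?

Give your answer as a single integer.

Answer: 1589

Derivation:
Txn 1: credit+=429
Txn 2: credit+=299
Txn 3: credit+=50
Txn 4: credit+=258
Txn 5: credit+=69
Txn 6: credit+=484
Total credits = 1589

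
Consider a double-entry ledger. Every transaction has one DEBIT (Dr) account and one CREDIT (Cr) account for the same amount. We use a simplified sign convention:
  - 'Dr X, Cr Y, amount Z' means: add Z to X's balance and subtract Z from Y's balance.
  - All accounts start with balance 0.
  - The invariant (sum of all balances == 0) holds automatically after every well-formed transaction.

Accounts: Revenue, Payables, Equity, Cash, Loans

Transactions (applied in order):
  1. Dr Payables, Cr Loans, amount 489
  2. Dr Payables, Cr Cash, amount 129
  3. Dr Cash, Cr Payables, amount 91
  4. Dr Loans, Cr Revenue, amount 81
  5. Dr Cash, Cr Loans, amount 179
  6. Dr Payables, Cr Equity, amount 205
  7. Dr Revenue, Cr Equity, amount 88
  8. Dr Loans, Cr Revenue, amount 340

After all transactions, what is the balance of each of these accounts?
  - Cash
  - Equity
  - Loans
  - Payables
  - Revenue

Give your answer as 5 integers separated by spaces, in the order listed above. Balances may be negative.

After txn 1 (Dr Payables, Cr Loans, amount 489): Loans=-489 Payables=489
After txn 2 (Dr Payables, Cr Cash, amount 129): Cash=-129 Loans=-489 Payables=618
After txn 3 (Dr Cash, Cr Payables, amount 91): Cash=-38 Loans=-489 Payables=527
After txn 4 (Dr Loans, Cr Revenue, amount 81): Cash=-38 Loans=-408 Payables=527 Revenue=-81
After txn 5 (Dr Cash, Cr Loans, amount 179): Cash=141 Loans=-587 Payables=527 Revenue=-81
After txn 6 (Dr Payables, Cr Equity, amount 205): Cash=141 Equity=-205 Loans=-587 Payables=732 Revenue=-81
After txn 7 (Dr Revenue, Cr Equity, amount 88): Cash=141 Equity=-293 Loans=-587 Payables=732 Revenue=7
After txn 8 (Dr Loans, Cr Revenue, amount 340): Cash=141 Equity=-293 Loans=-247 Payables=732 Revenue=-333

Answer: 141 -293 -247 732 -333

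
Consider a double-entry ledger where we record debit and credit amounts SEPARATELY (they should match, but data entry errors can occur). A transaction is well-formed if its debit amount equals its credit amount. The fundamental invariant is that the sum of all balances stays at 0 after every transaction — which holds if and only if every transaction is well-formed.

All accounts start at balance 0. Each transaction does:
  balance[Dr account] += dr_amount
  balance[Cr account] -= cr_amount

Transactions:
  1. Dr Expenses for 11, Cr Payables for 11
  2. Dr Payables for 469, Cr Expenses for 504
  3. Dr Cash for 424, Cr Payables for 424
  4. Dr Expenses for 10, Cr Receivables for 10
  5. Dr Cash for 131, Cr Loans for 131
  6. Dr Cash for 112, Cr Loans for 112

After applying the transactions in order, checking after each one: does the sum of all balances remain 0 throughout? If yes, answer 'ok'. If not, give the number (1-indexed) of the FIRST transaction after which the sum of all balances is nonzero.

After txn 1: dr=11 cr=11 sum_balances=0
After txn 2: dr=469 cr=504 sum_balances=-35
After txn 3: dr=424 cr=424 sum_balances=-35
After txn 4: dr=10 cr=10 sum_balances=-35
After txn 5: dr=131 cr=131 sum_balances=-35
After txn 6: dr=112 cr=112 sum_balances=-35

Answer: 2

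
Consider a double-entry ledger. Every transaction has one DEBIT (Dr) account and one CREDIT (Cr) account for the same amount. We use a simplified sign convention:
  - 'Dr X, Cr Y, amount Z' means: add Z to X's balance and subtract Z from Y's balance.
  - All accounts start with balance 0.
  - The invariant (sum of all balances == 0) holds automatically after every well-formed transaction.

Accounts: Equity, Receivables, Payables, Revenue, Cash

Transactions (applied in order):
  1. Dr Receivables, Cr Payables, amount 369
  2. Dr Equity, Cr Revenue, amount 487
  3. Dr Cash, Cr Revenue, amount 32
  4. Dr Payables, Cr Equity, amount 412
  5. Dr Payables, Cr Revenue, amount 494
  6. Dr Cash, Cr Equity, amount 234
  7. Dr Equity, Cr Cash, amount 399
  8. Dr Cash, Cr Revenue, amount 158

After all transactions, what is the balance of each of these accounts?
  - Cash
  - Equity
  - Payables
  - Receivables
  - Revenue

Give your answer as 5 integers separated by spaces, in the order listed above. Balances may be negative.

Answer: 25 240 537 369 -1171

Derivation:
After txn 1 (Dr Receivables, Cr Payables, amount 369): Payables=-369 Receivables=369
After txn 2 (Dr Equity, Cr Revenue, amount 487): Equity=487 Payables=-369 Receivables=369 Revenue=-487
After txn 3 (Dr Cash, Cr Revenue, amount 32): Cash=32 Equity=487 Payables=-369 Receivables=369 Revenue=-519
After txn 4 (Dr Payables, Cr Equity, amount 412): Cash=32 Equity=75 Payables=43 Receivables=369 Revenue=-519
After txn 5 (Dr Payables, Cr Revenue, amount 494): Cash=32 Equity=75 Payables=537 Receivables=369 Revenue=-1013
After txn 6 (Dr Cash, Cr Equity, amount 234): Cash=266 Equity=-159 Payables=537 Receivables=369 Revenue=-1013
After txn 7 (Dr Equity, Cr Cash, amount 399): Cash=-133 Equity=240 Payables=537 Receivables=369 Revenue=-1013
After txn 8 (Dr Cash, Cr Revenue, amount 158): Cash=25 Equity=240 Payables=537 Receivables=369 Revenue=-1171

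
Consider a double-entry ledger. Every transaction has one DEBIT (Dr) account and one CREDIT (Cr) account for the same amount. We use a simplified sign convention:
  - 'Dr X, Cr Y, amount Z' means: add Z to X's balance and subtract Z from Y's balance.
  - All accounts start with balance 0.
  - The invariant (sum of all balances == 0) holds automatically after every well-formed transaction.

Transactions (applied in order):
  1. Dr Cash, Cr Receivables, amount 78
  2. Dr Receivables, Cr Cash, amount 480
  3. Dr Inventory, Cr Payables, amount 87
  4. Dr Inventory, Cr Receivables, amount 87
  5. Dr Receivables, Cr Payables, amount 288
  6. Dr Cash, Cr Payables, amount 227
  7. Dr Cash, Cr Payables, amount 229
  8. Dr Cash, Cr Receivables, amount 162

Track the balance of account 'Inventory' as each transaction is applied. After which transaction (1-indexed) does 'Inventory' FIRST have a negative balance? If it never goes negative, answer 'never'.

After txn 1: Inventory=0
After txn 2: Inventory=0
After txn 3: Inventory=87
After txn 4: Inventory=174
After txn 5: Inventory=174
After txn 6: Inventory=174
After txn 7: Inventory=174
After txn 8: Inventory=174

Answer: never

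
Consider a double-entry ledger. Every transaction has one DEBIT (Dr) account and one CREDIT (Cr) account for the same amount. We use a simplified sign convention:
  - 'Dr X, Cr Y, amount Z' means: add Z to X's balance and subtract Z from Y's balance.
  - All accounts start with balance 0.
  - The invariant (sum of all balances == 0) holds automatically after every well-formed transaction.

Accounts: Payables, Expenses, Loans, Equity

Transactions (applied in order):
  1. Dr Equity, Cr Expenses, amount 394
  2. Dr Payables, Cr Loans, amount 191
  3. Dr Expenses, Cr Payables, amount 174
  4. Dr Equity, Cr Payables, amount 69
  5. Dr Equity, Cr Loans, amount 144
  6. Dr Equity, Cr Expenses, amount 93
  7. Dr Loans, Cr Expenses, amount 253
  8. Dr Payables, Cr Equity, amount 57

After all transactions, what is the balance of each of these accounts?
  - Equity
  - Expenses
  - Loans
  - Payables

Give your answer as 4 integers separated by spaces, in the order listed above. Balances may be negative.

After txn 1 (Dr Equity, Cr Expenses, amount 394): Equity=394 Expenses=-394
After txn 2 (Dr Payables, Cr Loans, amount 191): Equity=394 Expenses=-394 Loans=-191 Payables=191
After txn 3 (Dr Expenses, Cr Payables, amount 174): Equity=394 Expenses=-220 Loans=-191 Payables=17
After txn 4 (Dr Equity, Cr Payables, amount 69): Equity=463 Expenses=-220 Loans=-191 Payables=-52
After txn 5 (Dr Equity, Cr Loans, amount 144): Equity=607 Expenses=-220 Loans=-335 Payables=-52
After txn 6 (Dr Equity, Cr Expenses, amount 93): Equity=700 Expenses=-313 Loans=-335 Payables=-52
After txn 7 (Dr Loans, Cr Expenses, amount 253): Equity=700 Expenses=-566 Loans=-82 Payables=-52
After txn 8 (Dr Payables, Cr Equity, amount 57): Equity=643 Expenses=-566 Loans=-82 Payables=5

Answer: 643 -566 -82 5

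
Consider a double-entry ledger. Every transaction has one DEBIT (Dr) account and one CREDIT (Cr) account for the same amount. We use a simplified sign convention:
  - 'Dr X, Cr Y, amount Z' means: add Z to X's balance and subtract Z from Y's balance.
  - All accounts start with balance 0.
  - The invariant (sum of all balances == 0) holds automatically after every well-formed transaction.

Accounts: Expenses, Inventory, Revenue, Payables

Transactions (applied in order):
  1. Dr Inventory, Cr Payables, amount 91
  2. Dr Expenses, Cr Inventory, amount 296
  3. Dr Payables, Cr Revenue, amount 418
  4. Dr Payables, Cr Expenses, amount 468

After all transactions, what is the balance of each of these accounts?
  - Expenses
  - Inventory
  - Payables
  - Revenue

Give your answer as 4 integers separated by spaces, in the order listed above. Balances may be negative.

After txn 1 (Dr Inventory, Cr Payables, amount 91): Inventory=91 Payables=-91
After txn 2 (Dr Expenses, Cr Inventory, amount 296): Expenses=296 Inventory=-205 Payables=-91
After txn 3 (Dr Payables, Cr Revenue, amount 418): Expenses=296 Inventory=-205 Payables=327 Revenue=-418
After txn 4 (Dr Payables, Cr Expenses, amount 468): Expenses=-172 Inventory=-205 Payables=795 Revenue=-418

Answer: -172 -205 795 -418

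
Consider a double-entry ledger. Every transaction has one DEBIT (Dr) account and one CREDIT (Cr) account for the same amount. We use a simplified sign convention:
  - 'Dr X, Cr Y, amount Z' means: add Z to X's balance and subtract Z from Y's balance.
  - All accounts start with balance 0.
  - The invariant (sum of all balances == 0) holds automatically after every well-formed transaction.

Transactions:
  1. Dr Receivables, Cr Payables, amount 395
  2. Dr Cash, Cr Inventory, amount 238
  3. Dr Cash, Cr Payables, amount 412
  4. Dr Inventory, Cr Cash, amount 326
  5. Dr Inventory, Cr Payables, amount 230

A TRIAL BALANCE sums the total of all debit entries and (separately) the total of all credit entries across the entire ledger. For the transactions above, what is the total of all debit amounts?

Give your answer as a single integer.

Txn 1: debit+=395
Txn 2: debit+=238
Txn 3: debit+=412
Txn 4: debit+=326
Txn 5: debit+=230
Total debits = 1601

Answer: 1601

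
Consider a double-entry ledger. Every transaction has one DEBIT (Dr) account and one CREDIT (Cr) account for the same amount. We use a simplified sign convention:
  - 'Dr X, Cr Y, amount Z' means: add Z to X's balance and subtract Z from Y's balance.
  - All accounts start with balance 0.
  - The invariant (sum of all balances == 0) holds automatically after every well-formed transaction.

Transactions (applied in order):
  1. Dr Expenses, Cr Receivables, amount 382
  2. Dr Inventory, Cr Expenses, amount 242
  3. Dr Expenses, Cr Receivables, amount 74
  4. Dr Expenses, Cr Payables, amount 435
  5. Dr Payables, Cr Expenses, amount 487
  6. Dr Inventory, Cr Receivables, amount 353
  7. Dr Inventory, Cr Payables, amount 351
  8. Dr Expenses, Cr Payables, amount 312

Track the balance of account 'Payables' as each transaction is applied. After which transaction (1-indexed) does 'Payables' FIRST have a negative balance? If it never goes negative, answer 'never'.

After txn 1: Payables=0
After txn 2: Payables=0
After txn 3: Payables=0
After txn 4: Payables=-435

Answer: 4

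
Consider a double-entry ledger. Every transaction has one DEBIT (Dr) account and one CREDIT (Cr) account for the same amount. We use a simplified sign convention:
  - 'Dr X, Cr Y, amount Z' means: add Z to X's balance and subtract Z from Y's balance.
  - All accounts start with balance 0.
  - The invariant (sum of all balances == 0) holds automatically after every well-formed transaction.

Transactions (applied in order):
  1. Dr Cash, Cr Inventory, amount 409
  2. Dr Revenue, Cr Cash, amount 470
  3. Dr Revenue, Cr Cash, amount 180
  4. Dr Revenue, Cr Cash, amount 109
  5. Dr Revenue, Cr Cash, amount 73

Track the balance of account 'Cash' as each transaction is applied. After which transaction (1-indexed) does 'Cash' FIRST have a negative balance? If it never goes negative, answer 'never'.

After txn 1: Cash=409
After txn 2: Cash=-61

Answer: 2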